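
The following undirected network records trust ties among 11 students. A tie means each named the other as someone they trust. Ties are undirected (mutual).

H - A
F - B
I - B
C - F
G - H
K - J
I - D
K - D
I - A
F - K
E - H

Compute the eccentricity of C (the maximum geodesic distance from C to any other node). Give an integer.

Distances from C: A:4, B:2, D:3, E:6, F:1, G:6, H:5, I:3, J:3, K:2.
The largest is 6 (to G and E), so the eccentricity of C is 6.

6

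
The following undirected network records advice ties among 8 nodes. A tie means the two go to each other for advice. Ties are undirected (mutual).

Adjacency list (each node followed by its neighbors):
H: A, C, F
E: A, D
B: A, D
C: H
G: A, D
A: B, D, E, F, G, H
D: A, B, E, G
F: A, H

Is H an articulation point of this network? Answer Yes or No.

Removing H leaves {A, B, D, E, F, and G} with no path to {C}, so the network splits into 2 components. H is a cut vertex.

Yes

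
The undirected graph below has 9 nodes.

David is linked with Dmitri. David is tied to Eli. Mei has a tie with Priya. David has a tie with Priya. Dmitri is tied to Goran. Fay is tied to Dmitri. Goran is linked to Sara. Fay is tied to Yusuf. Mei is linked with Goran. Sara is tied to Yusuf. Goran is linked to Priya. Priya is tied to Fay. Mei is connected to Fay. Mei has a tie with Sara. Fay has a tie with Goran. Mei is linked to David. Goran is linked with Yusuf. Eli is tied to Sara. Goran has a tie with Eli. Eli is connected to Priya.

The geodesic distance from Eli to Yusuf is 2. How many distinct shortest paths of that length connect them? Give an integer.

The shortest distance is 2. The length-2 paths are: Eli–Goran–Yusuf; Eli–Sara–Yusuf.
That gives 2 distinct shortest paths.

2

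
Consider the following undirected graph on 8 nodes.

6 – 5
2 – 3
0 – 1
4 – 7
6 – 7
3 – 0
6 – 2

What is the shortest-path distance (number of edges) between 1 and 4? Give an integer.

6

One shortest route is 1 – 0 – 3 – 2 – 6 – 7 – 4, which uses 6 edges, and at distance 5 from 1 we only reach {5, 7}, which does not include 4. So d(1,4) = 6.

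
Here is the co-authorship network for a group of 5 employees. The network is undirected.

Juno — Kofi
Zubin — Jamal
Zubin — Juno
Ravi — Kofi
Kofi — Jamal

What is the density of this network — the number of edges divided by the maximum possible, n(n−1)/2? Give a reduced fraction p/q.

There are 5 edges and 5 nodes, so the maximum possible is C(5,2) = 10.
Density = 5/10 = 1/2.

1/2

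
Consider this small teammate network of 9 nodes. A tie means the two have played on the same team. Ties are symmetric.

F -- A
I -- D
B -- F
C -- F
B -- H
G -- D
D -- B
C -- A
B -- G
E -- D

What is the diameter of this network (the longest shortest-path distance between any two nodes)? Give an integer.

4

Eccentricity of each node (its greatest distance to any other): A:4, B:2, C:4, D:3, E:4, F:3, G:3, H:3, I:4.
The maximum eccentricity is 4, realized for instance by the pair C–E via C – F – B – D – E. So the diameter is 4.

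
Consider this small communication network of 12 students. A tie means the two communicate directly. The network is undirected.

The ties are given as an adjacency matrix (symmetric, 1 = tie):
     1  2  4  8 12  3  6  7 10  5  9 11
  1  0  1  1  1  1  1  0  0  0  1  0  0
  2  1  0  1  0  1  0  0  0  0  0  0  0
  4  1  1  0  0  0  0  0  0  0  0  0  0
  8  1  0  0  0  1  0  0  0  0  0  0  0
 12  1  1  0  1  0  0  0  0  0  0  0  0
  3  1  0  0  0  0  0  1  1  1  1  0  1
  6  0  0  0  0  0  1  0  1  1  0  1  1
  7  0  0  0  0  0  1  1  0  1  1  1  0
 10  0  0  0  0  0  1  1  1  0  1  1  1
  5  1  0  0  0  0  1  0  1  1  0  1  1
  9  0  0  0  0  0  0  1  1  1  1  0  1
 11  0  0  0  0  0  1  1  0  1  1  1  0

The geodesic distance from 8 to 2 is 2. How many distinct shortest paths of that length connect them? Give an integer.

2

The shortest distance is 2. The length-2 paths are: 8–1–2; 8–12–2.
That gives 2 distinct shortest paths.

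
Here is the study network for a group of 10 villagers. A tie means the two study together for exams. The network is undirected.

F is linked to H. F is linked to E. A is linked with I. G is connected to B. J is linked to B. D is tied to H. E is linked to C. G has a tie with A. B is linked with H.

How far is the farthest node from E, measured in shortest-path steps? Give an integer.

6

Distances from E: A:5, B:3, C:1, D:3, F:1, G:4, H:2, I:6, J:4.
The largest is 6 (to I), so the eccentricity of E is 6.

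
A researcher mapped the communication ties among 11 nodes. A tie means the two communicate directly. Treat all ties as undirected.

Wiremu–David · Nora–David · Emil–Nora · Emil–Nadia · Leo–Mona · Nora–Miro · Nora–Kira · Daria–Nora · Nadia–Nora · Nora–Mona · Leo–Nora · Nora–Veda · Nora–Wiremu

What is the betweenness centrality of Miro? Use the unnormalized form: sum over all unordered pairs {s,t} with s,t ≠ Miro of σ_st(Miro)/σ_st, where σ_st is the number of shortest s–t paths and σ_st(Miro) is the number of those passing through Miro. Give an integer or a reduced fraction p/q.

No shortest path between any pair of other nodes passes through Miro.
Summing the contributions gives betweenness(Miro) = 0.

0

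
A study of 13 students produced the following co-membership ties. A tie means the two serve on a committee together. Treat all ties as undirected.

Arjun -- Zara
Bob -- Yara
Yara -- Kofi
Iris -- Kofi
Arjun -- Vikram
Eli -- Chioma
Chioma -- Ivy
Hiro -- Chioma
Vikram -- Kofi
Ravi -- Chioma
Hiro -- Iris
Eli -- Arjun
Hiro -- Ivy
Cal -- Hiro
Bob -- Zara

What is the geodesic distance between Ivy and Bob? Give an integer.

One shortest route is Ivy – Chioma – Eli – Arjun – Zara – Bob, which uses 5 edges, and at distance 4 from Ivy we only reach {Vikram, Yara, Zara}, which does not include Bob. So d(Ivy,Bob) = 5.

5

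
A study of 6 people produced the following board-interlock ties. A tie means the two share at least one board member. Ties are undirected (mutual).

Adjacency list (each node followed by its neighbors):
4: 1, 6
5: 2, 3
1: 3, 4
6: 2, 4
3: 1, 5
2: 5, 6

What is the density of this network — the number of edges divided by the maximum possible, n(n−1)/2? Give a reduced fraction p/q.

2/5

There are 6 edges and 6 nodes, so the maximum possible is C(6,2) = 15.
Density = 6/15 = 2/5.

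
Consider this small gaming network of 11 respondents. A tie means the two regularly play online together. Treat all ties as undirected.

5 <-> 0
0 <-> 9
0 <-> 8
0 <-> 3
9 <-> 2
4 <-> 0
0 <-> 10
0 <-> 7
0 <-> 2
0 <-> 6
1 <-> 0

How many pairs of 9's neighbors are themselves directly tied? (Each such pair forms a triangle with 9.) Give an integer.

9's neighbors: 0 and 2.
Neighbor pairs that are themselves tied: 9–0–2. Each forms one triangle with 9, for 1 in total.

1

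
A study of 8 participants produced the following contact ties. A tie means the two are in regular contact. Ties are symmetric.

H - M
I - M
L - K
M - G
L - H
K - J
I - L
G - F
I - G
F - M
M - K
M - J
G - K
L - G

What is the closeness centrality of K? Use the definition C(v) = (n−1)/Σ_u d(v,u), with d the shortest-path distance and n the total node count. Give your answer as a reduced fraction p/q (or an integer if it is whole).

Distances from K: F:2, G:1, H:2, I:2, J:1, L:1, M:1. Sum = 10.
n = 8, so closeness = 7/10.

7/10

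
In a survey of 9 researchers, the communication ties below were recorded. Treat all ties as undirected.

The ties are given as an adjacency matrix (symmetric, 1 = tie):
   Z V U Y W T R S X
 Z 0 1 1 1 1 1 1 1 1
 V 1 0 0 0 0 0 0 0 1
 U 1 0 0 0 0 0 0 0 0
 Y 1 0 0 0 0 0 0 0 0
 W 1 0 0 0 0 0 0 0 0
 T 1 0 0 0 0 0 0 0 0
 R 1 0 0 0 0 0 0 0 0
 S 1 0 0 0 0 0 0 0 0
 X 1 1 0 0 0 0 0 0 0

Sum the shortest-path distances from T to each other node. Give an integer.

Distances from T: R:2, S:2, U:2, V:2, W:2, X:2, Y:2, Z:1.
Sum = 2 + 2 + 2 + 2 + 2 + 2 + 2 + 1 = 15.

15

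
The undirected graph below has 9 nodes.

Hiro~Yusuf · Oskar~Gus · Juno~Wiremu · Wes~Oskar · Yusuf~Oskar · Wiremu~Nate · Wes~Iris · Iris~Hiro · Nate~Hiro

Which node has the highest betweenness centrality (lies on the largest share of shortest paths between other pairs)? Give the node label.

Unnormalized betweenness of each node: Gus:0, Hiro:16, Iris:4, Juno:0, Nate:12, Oskar:8, Wes:2, Wiremu:7, Yusuf:8.
Hiro has the largest value, 16, making it the main broker — the node through which the most shortest paths run.

Hiro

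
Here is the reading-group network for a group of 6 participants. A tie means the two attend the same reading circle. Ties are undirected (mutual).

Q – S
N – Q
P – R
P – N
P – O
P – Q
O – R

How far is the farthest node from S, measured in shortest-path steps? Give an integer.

Distances from S: N:2, O:3, P:2, Q:1, R:3.
The largest is 3 (to O and R), so the eccentricity of S is 3.

3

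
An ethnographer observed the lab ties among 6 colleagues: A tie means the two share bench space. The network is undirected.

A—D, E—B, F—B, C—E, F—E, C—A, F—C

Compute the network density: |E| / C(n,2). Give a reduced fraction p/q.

There are 7 edges and 6 nodes, so the maximum possible is C(6,2) = 15.
Density = 7/15.

7/15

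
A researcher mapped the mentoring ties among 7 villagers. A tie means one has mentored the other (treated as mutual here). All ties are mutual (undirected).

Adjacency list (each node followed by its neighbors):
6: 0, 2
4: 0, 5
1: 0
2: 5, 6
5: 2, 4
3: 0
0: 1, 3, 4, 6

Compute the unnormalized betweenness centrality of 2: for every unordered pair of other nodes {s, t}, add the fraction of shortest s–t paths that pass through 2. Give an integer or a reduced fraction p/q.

Pairs whose geodesics pass through 2 — 5–6: 1.
All other pairs contribute 0.
Summing the contributions gives betweenness(2) = 1.

1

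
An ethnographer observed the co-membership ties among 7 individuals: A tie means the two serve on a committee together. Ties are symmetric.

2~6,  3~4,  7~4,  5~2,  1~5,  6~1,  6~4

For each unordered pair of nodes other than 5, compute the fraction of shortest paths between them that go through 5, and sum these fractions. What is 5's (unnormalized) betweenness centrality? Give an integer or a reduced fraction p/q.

1/2

Pairs whose geodesics pass through 5 — 1–2: 1/2.
All other pairs contribute 0.
Summing the contributions gives betweenness(5) = 1/2.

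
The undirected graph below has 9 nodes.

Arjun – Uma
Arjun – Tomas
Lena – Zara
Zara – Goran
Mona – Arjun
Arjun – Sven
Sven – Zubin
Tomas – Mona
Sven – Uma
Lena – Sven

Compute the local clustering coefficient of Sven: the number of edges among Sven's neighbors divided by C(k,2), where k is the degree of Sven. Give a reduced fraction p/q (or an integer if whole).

Sven's neighbors: Arjun, Lena, Uma, and Zubin (k = 4).
Possible neighbor pairs: C(4,2) = 6. Edges among them: Arjun–Uma → e = 1.
Clustering(Sven) = 1/6.

1/6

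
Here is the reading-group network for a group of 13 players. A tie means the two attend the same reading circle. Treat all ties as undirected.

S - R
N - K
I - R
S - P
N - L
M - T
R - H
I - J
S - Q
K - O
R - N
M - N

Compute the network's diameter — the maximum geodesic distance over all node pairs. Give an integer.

5

Eccentricity of each node (its greatest distance to any other): H:4, I:4, J:5, K:4, L:4, M:4, N:3, O:5, P:5, Q:5, R:3, S:4, T:5.
The maximum eccentricity is 5, realized for instance by the pair J–O via J – I – R – N – K – O. So the diameter is 5.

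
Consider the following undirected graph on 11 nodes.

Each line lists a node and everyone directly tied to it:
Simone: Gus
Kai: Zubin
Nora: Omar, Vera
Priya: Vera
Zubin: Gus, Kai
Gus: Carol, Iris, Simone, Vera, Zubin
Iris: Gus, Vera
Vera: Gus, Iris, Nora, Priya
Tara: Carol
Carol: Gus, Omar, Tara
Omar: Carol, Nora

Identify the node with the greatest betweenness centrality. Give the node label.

Unnormalized betweenness of each node: Carol:27/2, Gus:59/2, Iris:0, Kai:0, Nora:5/2, Omar:2, Priya:0, Simone:0, Tara:0, Vera:29/2, Zubin:9.
Gus has the largest value, 59/2, making it the main broker — the node through which the most shortest paths run.

Gus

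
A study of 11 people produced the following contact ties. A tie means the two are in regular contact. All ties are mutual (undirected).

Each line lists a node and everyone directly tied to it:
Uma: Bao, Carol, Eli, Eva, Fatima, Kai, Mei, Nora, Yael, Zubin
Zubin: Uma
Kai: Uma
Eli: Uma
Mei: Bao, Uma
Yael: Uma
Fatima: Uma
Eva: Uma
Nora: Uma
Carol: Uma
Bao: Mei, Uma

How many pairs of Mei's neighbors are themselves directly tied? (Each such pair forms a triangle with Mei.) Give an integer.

1

Mei's neighbors: Bao and Uma.
Neighbor pairs that are themselves tied: Mei–Bao–Uma. Each forms one triangle with Mei, for 1 in total.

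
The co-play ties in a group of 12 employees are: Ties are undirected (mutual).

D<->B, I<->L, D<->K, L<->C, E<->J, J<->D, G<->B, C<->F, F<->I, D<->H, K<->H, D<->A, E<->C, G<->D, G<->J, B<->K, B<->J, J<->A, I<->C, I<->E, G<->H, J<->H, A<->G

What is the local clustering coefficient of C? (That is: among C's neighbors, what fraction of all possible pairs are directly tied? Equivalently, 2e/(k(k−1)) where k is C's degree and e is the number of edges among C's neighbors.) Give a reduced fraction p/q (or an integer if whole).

1/2

C's neighbors: E, F, I, and L (k = 4).
Possible neighbor pairs: C(4,2) = 6. Edges among them: E–I, F–I, I–L → e = 3.
Clustering(C) = 3/6 = 1/2.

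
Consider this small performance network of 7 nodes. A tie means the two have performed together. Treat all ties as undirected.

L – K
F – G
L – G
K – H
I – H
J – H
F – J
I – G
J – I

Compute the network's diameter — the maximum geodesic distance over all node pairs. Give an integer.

3

Eccentricity of each node (its greatest distance to any other): F:3, G:2, H:2, I:2, J:3, K:3, L:3.
The maximum eccentricity is 3, realized for instance by the pair L–J via L – K – H – J. So the diameter is 3.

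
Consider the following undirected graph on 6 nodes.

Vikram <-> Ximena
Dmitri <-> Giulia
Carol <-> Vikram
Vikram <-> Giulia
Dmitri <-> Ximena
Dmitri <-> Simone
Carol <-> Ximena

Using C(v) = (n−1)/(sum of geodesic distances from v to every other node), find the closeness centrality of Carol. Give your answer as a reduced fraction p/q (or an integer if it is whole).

Distances from Carol: Dmitri:2, Giulia:2, Simone:3, Vikram:1, Ximena:1. Sum = 9.
n = 6, so closeness = 5/9.

5/9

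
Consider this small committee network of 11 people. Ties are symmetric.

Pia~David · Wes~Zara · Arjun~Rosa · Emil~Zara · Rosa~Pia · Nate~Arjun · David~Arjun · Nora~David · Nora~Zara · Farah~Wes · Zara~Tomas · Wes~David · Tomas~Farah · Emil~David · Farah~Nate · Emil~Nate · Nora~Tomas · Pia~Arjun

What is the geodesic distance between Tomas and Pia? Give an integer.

3

One shortest route is Tomas – Nora – David – Pia, which uses 3 edges, and at distance 2 from Tomas we only reach {David, Emil, Nate, Wes}, which does not include Pia. So d(Tomas,Pia) = 3.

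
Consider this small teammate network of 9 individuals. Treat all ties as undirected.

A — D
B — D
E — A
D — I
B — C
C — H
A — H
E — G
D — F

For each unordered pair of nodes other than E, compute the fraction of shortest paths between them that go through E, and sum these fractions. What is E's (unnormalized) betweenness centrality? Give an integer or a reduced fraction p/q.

7

Pairs whose geodesics pass through E — H–G: 1; C–G: 1; F–G: 1; I–G: 1; D–G: 1; A–G: 1; B–G: 1.
All other pairs contribute 0.
Summing the contributions gives betweenness(E) = 7.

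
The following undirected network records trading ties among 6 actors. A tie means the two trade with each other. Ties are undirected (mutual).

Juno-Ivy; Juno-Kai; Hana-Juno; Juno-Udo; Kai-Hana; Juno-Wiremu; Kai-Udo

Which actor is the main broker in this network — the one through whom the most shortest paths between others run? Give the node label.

Juno

Unnormalized betweenness of each node: Hana:0, Ivy:0, Juno:15/2, Kai:1/2, Udo:0, Wiremu:0.
Juno has the largest value, 15/2, making it the main broker — the node through which the most shortest paths run.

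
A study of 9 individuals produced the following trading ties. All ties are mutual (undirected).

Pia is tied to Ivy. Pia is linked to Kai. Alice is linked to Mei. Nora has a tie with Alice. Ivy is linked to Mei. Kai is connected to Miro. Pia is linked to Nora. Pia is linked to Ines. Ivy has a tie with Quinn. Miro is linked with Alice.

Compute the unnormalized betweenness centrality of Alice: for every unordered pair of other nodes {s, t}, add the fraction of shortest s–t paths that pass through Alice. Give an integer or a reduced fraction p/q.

9/2

Pairs whose geodesics pass through Alice — Nora–Miro: 1; Nora–Mei: 1; Ivy–Miro: 1/2; Miro–Mei: 1; Miro–Quinn: 1/2; Mei–Kai: 1/2.
All other pairs contribute 0.
Summing the contributions gives betweenness(Alice) = 9/2.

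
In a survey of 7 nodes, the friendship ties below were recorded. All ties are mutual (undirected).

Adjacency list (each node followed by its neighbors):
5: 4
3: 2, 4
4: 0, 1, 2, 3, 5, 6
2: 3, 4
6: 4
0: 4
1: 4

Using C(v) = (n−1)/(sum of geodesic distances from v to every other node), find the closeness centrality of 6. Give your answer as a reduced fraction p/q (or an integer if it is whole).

6/11

Distances from 6: 0:2, 1:2, 2:2, 3:2, 4:1, 5:2. Sum = 11.
n = 7, so closeness = 6/11.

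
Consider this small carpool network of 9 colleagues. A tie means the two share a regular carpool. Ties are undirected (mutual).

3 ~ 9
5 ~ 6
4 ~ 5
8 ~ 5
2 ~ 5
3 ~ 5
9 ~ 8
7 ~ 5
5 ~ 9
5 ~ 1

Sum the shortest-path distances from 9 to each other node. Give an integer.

13

Distances from 9: 1:2, 2:2, 3:1, 4:2, 5:1, 6:2, 7:2, 8:1.
Sum = 2 + 2 + 1 + 2 + 1 + 2 + 2 + 1 = 13.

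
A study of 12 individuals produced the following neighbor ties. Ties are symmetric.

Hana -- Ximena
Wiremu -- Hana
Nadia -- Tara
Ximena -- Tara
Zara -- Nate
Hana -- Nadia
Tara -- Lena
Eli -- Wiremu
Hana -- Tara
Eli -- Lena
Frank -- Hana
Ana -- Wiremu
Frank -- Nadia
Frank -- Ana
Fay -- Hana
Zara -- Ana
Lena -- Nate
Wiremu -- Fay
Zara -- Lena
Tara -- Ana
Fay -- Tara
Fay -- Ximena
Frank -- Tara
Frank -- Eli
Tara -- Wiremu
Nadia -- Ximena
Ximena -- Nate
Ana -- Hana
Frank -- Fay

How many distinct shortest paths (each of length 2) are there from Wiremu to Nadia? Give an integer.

2

The shortest distance is 2. The length-2 paths are: Wiremu–Tara–Nadia; Wiremu–Hana–Nadia.
That gives 2 distinct shortest paths.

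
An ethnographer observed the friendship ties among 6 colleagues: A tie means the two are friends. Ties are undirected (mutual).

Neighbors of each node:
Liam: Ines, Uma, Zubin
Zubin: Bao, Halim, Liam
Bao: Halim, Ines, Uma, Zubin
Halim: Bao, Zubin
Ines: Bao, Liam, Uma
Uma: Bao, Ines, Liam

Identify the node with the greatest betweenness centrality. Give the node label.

Unnormalized betweenness of each node: Bao:3, Halim:0, Ines:1/3, Liam:1, Uma:1/3, Zubin:4/3.
Bao has the largest value, 3, making it the main broker — the node through which the most shortest paths run.

Bao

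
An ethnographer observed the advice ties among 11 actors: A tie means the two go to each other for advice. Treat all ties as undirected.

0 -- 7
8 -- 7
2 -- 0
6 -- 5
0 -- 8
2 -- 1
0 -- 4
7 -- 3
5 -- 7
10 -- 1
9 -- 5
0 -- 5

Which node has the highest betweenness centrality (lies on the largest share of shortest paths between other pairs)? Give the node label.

Unnormalized betweenness of each node: 0:57/2, 1:9, 2:16, 3:0, 4:0, 5:17, 6:0, 7:21/2, 8:0, 9:0, 10:0.
0 has the largest value, 57/2, making it the main broker — the node through which the most shortest paths run.

0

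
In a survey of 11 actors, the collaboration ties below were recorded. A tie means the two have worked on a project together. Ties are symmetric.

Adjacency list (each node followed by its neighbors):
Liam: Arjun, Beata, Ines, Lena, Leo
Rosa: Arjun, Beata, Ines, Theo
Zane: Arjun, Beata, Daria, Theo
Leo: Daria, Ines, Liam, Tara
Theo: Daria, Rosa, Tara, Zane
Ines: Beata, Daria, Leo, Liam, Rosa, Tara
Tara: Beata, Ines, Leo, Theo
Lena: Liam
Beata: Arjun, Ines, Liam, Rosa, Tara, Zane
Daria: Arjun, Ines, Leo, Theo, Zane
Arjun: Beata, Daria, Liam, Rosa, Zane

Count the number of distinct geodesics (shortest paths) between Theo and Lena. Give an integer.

11

The shortest distance is 4. The length-4 paths are: Theo–Tara–Ines–Liam–Lena; Theo–Rosa–Ines–Liam–Lena; Theo–Daria–Ines–Liam–Lena; Theo–Rosa–Arjun–Liam–Lena; Theo–Daria–Arjun–Liam–Lena; Theo–Zane–Arjun–Liam–Lena (and 5 more).
That gives 11 distinct shortest paths.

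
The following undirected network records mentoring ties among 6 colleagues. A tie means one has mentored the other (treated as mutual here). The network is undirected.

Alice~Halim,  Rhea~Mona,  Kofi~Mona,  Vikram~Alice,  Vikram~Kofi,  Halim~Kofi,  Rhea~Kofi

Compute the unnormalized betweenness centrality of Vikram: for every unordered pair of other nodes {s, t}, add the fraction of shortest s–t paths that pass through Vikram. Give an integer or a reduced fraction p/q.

Pairs whose geodesics pass through Vikram — Alice–Mona: 1/2; Alice–Rhea: 1/2; Alice–Kofi: 1/2.
All other pairs contribute 0.
Summing the contributions gives betweenness(Vikram) = 3/2.

3/2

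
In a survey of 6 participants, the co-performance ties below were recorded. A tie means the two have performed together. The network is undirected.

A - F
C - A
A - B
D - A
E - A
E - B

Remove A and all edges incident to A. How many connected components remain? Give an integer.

Without A, the remaining ties split the others into: {C}; {B, E}; {D}; {F}.
That's 4 separate components.

4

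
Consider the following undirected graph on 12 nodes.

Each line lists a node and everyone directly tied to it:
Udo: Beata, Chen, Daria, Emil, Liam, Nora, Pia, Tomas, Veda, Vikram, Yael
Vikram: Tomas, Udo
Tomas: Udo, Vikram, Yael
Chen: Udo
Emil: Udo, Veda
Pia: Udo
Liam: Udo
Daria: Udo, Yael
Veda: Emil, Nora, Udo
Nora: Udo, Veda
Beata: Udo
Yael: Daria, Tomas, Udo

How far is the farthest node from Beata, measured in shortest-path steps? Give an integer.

Distances from Beata: Chen:2, Daria:2, Emil:2, Liam:2, Nora:2, Pia:2, Tomas:2, Udo:1, Veda:2, Vikram:2, Yael:2.
The largest is 2 (to Veda, Tomas, Chen, Pia, Liam, Nora, Daria, Yael, Vikram, and Emil), so the eccentricity of Beata is 2.

2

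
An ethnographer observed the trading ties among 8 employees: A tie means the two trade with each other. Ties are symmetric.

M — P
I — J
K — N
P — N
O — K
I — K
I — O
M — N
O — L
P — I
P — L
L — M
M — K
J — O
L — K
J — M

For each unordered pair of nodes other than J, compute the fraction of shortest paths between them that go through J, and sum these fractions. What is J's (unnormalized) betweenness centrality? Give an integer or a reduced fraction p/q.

Pairs whose geodesics pass through J — O–M: 1/3; I–M: 1/3.
All other pairs contribute 0.
Summing the contributions gives betweenness(J) = 2/3.

2/3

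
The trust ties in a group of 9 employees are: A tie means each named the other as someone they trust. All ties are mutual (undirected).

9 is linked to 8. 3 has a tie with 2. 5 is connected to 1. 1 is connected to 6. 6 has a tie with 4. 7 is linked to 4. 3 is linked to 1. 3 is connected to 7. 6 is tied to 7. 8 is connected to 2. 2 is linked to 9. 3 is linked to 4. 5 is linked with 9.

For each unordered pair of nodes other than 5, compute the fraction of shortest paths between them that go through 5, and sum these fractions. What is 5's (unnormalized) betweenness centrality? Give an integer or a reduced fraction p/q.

11/4

Pairs whose geodesics pass through 5 — 9–1: 1; 9–6: 1; 8–1: 1/2; 8–6: 1/4.
All other pairs contribute 0.
Summing the contributions gives betweenness(5) = 11/4.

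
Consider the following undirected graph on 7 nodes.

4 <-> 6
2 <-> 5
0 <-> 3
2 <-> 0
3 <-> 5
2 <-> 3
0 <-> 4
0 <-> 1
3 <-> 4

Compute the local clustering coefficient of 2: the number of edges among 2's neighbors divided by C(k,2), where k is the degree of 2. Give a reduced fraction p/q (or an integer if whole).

2/3

2's neighbors: 0, 3, and 5 (k = 3).
Possible neighbor pairs: C(3,2) = 3. Edges among them: 0–3, 3–5 → e = 2.
Clustering(2) = 2/3.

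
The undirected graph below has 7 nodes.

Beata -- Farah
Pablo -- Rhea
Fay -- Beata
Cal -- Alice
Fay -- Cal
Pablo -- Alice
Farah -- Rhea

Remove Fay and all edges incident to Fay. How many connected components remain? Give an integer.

1

Fay's neighbors (Beata and Cal) remain reachable from one another through other ties, so the rest of the network stays in one piece.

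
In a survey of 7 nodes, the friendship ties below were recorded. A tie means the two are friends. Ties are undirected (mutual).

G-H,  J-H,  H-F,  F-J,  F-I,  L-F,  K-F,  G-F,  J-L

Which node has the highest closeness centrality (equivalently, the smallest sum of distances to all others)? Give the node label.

Farness (sum of distances to all others) for each node — F:6, G:10, H:9, I:11, J:9, K:11, L:10.
The smallest farness is 6, for F, so F has the highest closeness.

F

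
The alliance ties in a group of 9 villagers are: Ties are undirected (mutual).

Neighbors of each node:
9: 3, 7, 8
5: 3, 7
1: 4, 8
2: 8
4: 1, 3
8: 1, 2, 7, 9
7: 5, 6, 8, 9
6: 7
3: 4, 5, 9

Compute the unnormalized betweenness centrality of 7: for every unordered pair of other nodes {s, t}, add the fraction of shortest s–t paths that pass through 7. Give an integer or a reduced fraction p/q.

10

Pairs whose geodesics pass through 7 — 9–5: 1/2; 9–6: 1; 1–5: 1/2; 1–6: 1; 3–6: 2/2; 4–6: 3/3; 5–6: 1; 5–8: 1; 5–2: 1; 6–8: 1; 6–2: 1.
All other pairs contribute 0.
Summing the contributions gives betweenness(7) = 10.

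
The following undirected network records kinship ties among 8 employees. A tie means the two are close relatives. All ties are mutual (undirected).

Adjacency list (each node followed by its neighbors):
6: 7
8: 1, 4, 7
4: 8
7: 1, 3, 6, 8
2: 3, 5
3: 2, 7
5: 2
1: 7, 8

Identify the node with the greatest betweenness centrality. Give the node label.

7

Unnormalized betweenness of each node: 1:0, 2:6, 3:10, 4:0, 5:0, 6:0, 7:15, 8:6.
7 has the largest value, 15, making it the main broker — the node through which the most shortest paths run.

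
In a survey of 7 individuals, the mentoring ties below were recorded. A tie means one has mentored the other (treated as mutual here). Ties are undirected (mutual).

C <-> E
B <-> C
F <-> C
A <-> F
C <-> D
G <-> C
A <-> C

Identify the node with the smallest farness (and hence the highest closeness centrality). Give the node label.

Farness (sum of distances to all others) for each node — A:10, B:11, C:6, D:11, E:11, F:10, G:11.
The smallest farness is 6, for C, so C has the highest closeness.

C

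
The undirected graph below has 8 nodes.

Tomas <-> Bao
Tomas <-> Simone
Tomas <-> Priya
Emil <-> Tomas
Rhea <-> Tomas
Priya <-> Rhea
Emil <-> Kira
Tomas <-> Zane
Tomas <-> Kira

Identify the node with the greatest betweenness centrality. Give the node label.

Unnormalized betweenness of each node: Bao:0, Emil:0, Kira:0, Priya:0, Rhea:0, Simone:0, Tomas:19, Zane:0.
Tomas has the largest value, 19, making it the main broker — the node through which the most shortest paths run.

Tomas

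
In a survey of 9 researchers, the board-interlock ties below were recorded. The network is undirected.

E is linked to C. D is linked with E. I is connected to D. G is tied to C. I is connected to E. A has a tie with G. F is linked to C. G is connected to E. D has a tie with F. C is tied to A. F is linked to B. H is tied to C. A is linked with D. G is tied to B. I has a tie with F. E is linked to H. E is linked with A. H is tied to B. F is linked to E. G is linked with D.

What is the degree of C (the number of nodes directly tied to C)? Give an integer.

C is directly tied to A, E, F, G, and H. That is 5 neighbors, so the degree of C is 5.

5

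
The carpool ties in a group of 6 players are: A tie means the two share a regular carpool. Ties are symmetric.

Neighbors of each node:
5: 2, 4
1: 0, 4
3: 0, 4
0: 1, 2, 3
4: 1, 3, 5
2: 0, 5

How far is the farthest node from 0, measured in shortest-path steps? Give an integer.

Distances from 0: 1:1, 2:1, 3:1, 4:2, 5:2.
The largest is 2 (to 4 and 5), so the eccentricity of 0 is 2.

2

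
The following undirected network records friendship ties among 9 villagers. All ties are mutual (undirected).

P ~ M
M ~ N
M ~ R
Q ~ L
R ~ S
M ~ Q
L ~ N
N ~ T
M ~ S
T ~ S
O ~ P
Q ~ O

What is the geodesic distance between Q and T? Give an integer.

3

One shortest route is Q – L – N – T, which uses 3 edges, and at distance 2 from Q we only reach {N, P, R, S}, which does not include T. So d(Q,T) = 3.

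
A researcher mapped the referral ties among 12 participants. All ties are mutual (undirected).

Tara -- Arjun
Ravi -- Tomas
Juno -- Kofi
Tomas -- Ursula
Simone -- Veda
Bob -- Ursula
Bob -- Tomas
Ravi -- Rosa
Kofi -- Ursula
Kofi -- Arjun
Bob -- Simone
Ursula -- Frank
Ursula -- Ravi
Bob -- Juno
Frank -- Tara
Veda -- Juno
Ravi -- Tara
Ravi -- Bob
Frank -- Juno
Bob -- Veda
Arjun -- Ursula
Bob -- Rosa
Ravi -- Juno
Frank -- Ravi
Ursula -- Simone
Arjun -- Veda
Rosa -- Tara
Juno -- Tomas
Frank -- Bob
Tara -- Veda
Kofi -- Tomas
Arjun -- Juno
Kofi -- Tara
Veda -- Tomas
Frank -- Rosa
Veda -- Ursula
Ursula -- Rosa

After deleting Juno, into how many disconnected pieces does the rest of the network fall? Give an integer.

Juno's neighbors (Arjun, Bob, Frank, Kofi, Ravi, Tomas, and Veda) remain reachable from one another through other ties, so the rest of the network stays in one piece.

1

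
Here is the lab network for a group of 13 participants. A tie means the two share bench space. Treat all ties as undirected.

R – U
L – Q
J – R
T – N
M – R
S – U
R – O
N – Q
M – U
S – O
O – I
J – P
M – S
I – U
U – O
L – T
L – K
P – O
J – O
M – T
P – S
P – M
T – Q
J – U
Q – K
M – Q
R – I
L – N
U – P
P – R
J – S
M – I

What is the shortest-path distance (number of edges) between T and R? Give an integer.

One shortest route is T – M – R, which uses 2 edges, and T and R are not directly tied, so nothing shorter exists. So d(T,R) = 2.

2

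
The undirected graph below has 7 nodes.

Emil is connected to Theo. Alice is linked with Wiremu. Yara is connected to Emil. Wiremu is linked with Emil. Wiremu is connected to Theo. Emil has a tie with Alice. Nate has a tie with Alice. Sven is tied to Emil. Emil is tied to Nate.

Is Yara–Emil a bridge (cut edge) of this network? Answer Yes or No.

Yes

Without the Yara–Emil edge there is no alternate route between Yara and Emil, so the network disconnects. It is a bridge.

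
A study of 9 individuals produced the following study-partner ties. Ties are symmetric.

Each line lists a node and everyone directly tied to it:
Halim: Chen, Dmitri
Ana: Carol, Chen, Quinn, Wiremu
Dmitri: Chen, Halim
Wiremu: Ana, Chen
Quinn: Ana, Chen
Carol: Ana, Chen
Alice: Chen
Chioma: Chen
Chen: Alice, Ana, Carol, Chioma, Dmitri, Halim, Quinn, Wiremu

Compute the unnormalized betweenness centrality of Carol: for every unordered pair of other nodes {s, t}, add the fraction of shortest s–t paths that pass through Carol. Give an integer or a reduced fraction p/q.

No shortest path between any pair of other nodes passes through Carol.
Summing the contributions gives betweenness(Carol) = 0.

0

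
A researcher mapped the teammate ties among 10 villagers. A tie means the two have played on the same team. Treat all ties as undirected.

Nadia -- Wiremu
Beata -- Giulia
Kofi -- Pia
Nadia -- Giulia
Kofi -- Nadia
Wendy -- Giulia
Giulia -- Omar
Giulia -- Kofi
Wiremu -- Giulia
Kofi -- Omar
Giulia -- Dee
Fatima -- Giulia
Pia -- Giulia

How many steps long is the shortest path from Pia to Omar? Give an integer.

2

One shortest route is Pia – Giulia – Omar, which uses 2 edges, and Pia and Omar are not directly tied, so nothing shorter exists. So d(Pia,Omar) = 2.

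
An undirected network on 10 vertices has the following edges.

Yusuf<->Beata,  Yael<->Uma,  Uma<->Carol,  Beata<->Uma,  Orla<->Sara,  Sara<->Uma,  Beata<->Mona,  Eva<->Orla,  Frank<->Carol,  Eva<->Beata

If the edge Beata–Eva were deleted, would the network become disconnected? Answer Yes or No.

No

Even without that edge, Beata still reaches Eva via Beata – Uma – Sara – Orla – Eva, so the network stays connected. Not a bridge.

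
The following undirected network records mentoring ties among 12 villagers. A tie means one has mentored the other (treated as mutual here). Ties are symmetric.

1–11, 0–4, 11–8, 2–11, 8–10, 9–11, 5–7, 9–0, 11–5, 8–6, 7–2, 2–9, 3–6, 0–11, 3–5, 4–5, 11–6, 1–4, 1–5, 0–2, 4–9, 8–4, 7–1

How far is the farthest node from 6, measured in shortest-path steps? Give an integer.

Distances from 6: 0:2, 1:2, 2:2, 3:1, 4:2, 5:2, 7:3, 8:1, 9:2, 10:2, 11:1.
The largest is 3 (to 7), so the eccentricity of 6 is 3.

3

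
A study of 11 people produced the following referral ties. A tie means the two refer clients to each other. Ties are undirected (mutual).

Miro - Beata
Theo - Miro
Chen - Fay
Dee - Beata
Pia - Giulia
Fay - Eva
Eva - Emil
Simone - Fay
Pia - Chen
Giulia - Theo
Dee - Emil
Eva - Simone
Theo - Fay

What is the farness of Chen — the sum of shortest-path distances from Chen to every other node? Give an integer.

Distances from Chen: Beata:4, Dee:4, Emil:3, Eva:2, Fay:1, Giulia:2, Miro:3, Pia:1, Simone:2, Theo:2.
Sum = 4 + 4 + 3 + 2 + 1 + 2 + 3 + 1 + 2 + 2 = 24.

24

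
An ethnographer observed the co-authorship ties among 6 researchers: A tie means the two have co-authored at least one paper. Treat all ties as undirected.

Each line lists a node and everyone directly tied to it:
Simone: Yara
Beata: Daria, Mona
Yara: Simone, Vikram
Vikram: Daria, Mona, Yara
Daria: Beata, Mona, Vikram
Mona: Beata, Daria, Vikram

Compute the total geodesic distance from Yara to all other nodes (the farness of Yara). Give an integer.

9

Distances from Yara: Beata:3, Daria:2, Mona:2, Simone:1, Vikram:1.
Sum = 3 + 2 + 2 + 1 + 1 = 9.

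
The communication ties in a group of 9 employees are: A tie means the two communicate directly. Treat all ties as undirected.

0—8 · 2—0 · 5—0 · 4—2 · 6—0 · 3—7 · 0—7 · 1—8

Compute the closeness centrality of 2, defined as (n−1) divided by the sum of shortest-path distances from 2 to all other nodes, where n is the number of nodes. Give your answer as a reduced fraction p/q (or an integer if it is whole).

1/2

Distances from 2: 0:1, 1:3, 3:3, 4:1, 5:2, 6:2, 7:2, 8:2. Sum = 16.
n = 9, so closeness = 8/16 = 1/2.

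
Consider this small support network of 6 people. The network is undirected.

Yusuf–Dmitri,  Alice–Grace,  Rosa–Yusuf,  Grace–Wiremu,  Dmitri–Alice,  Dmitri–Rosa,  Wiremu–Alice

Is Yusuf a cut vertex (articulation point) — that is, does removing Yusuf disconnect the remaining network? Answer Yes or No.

Even without Yusuf, every remaining node can still reach every other (the residual graph is connected), so Yusuf is not a cut vertex.

No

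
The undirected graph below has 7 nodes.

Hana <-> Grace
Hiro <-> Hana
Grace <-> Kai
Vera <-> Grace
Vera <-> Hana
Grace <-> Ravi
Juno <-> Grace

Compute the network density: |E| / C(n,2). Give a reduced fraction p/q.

There are 7 edges and 7 nodes, so the maximum possible is C(7,2) = 21.
Density = 7/21 = 1/3.

1/3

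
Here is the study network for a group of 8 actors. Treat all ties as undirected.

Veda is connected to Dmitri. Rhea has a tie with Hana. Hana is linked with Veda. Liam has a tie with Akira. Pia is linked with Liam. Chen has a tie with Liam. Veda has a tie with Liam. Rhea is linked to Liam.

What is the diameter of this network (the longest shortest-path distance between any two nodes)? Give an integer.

3

Eccentricity of each node (its greatest distance to any other): Akira:3, Chen:3, Dmitri:3, Hana:3, Liam:2, Pia:3, Rhea:3, Veda:2.
The maximum eccentricity is 3, realized for instance by the pair Rhea–Dmitri via Rhea – Liam – Veda – Dmitri. So the diameter is 3.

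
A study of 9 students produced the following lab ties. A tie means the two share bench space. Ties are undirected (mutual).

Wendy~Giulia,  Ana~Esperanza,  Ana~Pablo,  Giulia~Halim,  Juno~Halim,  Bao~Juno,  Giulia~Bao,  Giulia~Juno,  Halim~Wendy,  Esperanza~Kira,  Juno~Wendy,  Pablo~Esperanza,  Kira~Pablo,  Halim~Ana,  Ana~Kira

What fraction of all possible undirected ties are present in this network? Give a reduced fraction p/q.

5/12

There are 15 edges and 9 nodes, so the maximum possible is C(9,2) = 36.
Density = 15/36 = 5/12.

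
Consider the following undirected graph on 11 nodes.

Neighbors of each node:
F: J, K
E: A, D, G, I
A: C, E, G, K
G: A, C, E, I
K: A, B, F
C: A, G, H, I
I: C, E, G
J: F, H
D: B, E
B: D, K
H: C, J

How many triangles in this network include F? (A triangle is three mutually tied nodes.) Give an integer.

0

F's neighbors are J and K, but none of them are tied to each other, so no triangle contains F.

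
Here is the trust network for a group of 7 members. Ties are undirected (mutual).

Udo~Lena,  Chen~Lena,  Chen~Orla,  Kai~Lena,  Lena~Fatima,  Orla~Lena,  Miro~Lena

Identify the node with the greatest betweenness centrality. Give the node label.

Unnormalized betweenness of each node: Chen:0, Fatima:0, Kai:0, Lena:14, Miro:0, Orla:0, Udo:0.
Lena has the largest value, 14, making it the main broker — the node through which the most shortest paths run.

Lena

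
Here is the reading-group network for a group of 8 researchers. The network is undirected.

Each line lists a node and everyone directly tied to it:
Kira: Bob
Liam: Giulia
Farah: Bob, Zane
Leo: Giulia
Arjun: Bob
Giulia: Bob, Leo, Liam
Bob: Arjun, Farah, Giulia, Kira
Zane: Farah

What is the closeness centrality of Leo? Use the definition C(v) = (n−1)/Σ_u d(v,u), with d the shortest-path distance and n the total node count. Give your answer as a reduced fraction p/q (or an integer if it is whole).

7/18

Distances from Leo: Arjun:3, Bob:2, Farah:3, Giulia:1, Kira:3, Liam:2, Zane:4. Sum = 18.
n = 8, so closeness = 7/18.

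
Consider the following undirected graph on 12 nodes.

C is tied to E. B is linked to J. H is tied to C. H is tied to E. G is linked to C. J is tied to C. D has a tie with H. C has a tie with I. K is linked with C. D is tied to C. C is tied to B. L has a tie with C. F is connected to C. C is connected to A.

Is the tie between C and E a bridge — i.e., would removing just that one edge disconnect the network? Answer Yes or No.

No

Even without that edge, C still reaches E via C – H – E, so the network stays connected. Not a bridge.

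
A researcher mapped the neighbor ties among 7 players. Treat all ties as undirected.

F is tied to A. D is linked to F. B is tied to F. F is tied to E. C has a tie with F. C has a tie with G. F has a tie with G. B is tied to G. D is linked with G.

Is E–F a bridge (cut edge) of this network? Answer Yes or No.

Yes

Without the E–F edge there is no alternate route between E and F, so the network disconnects. It is a bridge.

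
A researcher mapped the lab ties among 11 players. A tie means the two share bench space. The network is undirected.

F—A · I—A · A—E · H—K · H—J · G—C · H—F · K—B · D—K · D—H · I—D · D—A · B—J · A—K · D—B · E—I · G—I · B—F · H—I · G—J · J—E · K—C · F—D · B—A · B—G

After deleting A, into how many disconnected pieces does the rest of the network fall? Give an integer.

1

A's neighbors (B, D, E, F, I, and K) remain reachable from one another through other ties, so the rest of the network stays in one piece.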